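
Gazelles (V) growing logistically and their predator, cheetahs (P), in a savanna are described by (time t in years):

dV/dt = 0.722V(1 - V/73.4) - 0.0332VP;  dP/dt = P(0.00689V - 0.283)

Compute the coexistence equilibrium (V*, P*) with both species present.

V* ≈ 41.1, P* ≈ 9.58

From dP/dt = 0 with P > 0: 0.00689V* = 0.283, so V* = 41.1.
Substitute into dV/dt = 0: 0.722(1 - 41.1/73.4) = 0.0332P*.
The bracket is 0.44, giving P* = 0.318/0.0332 = 9.58.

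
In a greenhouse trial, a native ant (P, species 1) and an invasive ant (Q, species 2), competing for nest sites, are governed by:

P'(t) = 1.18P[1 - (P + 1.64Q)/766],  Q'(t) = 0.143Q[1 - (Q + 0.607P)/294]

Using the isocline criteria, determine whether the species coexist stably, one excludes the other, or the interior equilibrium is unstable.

species 1 excludes species 2

Compare the nullcline intercepts: K1/α12 = 766/1.64 = 467 > K2 = 294; K2/α21 = 294/0.607 = 484 < K1 = 766.
Since the inequalities point opposite ways, species 1 can invade but species 2 cannot.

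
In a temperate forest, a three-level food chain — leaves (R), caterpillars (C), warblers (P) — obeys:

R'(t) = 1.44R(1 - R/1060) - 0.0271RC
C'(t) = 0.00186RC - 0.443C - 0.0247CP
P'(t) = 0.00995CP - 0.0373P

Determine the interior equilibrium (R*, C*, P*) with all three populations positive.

From dP/dt = 0: 0.00995C* = 0.0373, so C* = 3.75.
From dR/dt = 0: 1.44(1 - R*/1060) = 0.0271·3.75, giving R* = 1060·(1 - 0.0705) = 985.
From dC/dt = 0: 0.00186·985 - 0.443 = 0.0247P*, so P* = 1.39/0.0247 = 56.3.

R* ≈ 985, C* ≈ 3.75, P* ≈ 56.3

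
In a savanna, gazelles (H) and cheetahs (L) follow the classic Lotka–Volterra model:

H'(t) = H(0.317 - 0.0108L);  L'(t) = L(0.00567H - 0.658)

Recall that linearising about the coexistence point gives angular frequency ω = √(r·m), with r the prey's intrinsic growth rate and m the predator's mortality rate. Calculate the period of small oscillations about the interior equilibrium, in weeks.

Here r = 0.317 and m = 0.658, so r·m = 0.209.
ω = √0.209 = 0.457 per week, hence T = 2π/ω ≈ 13.8 weeks.

T ≈ 13.8 weeks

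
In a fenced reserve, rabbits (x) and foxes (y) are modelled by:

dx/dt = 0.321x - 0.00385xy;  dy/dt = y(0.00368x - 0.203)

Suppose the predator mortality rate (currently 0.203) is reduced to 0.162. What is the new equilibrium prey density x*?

At the interior fixed point, setting dy/dt = 0 with y > 0 fixes x* = (predator death rate)/(xy coefficient) — independent of the other coefficients.
With the change, x* = 0.162/0.00368 = 44; it falls from 55.2.

x* ≈ 44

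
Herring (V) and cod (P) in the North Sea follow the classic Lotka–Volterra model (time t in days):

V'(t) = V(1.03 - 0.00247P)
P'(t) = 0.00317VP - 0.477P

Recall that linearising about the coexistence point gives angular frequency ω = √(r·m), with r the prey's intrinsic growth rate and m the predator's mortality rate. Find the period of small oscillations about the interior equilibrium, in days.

Here r = 1.03 and m = 0.477, so r·m = 0.491.
ω = √0.491 = 0.701 per day, hence T = 2π/ω ≈ 8.96 days.

T ≈ 8.96 days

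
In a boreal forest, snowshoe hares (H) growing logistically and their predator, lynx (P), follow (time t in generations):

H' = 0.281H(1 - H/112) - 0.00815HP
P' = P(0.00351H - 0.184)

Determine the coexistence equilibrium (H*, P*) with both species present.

From dP/dt = 0 with P > 0: 0.00351H* = 0.184, so H* = 52.4.
Substitute into dH/dt = 0: 0.281(1 - 52.4/112) = 0.00815P*.
The bracket is 0.532, giving P* = 0.149/0.00815 = 18.3.

H* ≈ 52.4, P* ≈ 18.3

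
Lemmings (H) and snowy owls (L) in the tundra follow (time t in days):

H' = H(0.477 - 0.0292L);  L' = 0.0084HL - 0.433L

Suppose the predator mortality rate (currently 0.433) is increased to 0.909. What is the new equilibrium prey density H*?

At the interior fixed point, setting dL/dt = 0 with L > 0 fixes H* = (predator death rate)/(HL coefficient) — independent of the other coefficients.
With the change, H* = 0.909/0.0084 = 108; it rises from 51.5.

H* ≈ 108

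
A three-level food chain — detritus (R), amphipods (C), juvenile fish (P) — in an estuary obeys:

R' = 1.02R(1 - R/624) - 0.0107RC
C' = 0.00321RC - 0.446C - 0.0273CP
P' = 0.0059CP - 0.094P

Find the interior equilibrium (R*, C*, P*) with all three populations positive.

R* ≈ 520, C* ≈ 15.9, P* ≈ 44.8

From dP/dt = 0: 0.0059C* = 0.094, so C* = 15.9.
From dR/dt = 0: 1.02(1 - R*/624) = 0.0107·15.9, giving R* = 624·(1 - 0.167) = 520.
From dC/dt = 0: 0.00321·520 - 0.446 = 0.0273P*, so P* = 1.22/0.0273 = 44.8.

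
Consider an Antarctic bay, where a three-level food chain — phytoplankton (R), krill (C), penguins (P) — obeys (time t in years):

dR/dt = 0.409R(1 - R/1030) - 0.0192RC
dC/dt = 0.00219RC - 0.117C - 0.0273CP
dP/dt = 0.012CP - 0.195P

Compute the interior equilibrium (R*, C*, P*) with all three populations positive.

From dP/dt = 0: 0.012C* = 0.195, so C* = 16.2.
From dR/dt = 0: 0.409(1 - R*/1030) = 0.0192·16.2, giving R* = 1030·(1 - 0.763) = 244.
From dC/dt = 0: 0.00219·244 - 0.117 = 0.0273P*, so P* = 0.418/0.0273 = 15.3.

R* ≈ 244, C* ≈ 16.2, P* ≈ 15.3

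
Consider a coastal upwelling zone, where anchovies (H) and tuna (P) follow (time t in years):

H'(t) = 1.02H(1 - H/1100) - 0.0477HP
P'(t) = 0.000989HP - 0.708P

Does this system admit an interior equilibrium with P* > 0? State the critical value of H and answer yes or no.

The predator equation gives dP/dt > 0 only when H > 0.708/0.000989 = 716.
Without the predator, H → K = 1100. Since 1100 > 716, the predator can invade and persist.

Threshold H = 716; K > 716, so yes, the predator persists.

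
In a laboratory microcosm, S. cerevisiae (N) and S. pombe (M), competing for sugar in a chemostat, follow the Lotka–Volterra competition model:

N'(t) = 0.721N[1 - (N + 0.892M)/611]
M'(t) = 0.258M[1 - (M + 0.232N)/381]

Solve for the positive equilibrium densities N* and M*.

Setting both brackets to zero gives the nullclines N + 0.892M = 611 and 0.232N + M = 381.
Substituting M = 381 - 0.232N into the first: N(1 - 0.892·0.232) = 611 - 0.892·381.
So N* = 271/0.793 = 342, and then M* = 381 - 0.232·342 = 302.

N* ≈ 342, M* ≈ 302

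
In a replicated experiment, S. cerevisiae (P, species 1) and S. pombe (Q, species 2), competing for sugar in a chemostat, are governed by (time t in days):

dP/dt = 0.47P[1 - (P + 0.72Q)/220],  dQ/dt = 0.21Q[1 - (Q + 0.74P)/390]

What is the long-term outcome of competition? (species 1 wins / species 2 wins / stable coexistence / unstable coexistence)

species 2 excludes species 1

Compare the nullcline intercepts: K1/α12 = 220/0.72 = 306 < K2 = 390; K2/α21 = 390/0.74 = 527 > K1 = 220.
Since the inequalities point opposite ways, species 2 can invade but species 1 cannot.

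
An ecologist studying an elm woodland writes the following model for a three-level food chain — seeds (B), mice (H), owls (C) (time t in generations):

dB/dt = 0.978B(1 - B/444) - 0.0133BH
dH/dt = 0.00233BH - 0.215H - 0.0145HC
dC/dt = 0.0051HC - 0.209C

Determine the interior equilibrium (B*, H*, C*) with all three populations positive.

B* ≈ 197, H* ≈ 41, C* ≈ 16.8

From dC/dt = 0: 0.0051H* = 0.209, so H* = 41.
From dB/dt = 0: 0.978(1 - B*/444) = 0.0133·41, giving B* = 444·(1 - 0.557) = 197.
From dH/dt = 0: 0.00233·197 - 0.215 = 0.0145C*, so C* = 0.243/0.0145 = 16.8.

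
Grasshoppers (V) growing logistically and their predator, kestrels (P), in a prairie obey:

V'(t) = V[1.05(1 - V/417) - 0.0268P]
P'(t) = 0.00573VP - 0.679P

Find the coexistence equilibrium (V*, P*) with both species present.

V* ≈ 118, P* ≈ 28

From dP/dt = 0 with P > 0: 0.00573V* = 0.679, so V* = 118.
Substitute into dV/dt = 0: 1.05(1 - 118/417) = 0.0268P*.
The bracket is 0.716, giving P* = 0.752/0.0268 = 28.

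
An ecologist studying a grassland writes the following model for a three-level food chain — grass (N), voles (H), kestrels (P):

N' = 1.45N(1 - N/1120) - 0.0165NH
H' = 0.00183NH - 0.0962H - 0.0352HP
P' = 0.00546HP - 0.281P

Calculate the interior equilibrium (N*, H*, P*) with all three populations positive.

N* ≈ 464, H* ≈ 51.5, P* ≈ 21.4

From dP/dt = 0: 0.00546H* = 0.281, so H* = 51.5.
From dN/dt = 0: 1.45(1 - N*/1120) = 0.0165·51.5, giving N* = 1120·(1 - 0.586) = 464.
From dH/dt = 0: 0.00183·464 - 0.0962 = 0.0352P*, so P* = 0.753/0.0352 = 21.4.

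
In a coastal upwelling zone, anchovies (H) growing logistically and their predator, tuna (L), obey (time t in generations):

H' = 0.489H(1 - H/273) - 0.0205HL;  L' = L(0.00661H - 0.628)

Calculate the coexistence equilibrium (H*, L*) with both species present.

From dL/dt = 0 with L > 0: 0.00661H* = 0.628, so H* = 95.
Substitute into dH/dt = 0: 0.489(1 - 95/273) = 0.0205L*.
The bracket is 0.652, giving L* = 0.319/0.0205 = 15.6.

H* ≈ 95, L* ≈ 15.6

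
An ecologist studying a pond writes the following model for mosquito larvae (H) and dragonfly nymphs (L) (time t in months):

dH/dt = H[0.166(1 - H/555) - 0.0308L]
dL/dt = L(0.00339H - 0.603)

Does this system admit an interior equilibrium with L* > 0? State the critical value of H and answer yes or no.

Threshold H = 178; K > 178, so yes, the predator persists.

The predator equation gives dL/dt > 0 only when H > 0.603/0.00339 = 178.
Without the predator, H → K = 555. Since 555 > 178, the predator can invade and persist.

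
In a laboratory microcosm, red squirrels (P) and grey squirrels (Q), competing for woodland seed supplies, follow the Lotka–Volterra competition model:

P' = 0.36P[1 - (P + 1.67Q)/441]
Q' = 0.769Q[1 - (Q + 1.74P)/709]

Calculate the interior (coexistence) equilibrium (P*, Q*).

Setting both brackets to zero gives the nullclines P + 1.67Q = 441 and 1.74P + Q = 709.
Substituting Q = 709 - 1.74P into the first: P(1 - 1.67·1.74) = 441 - 1.67·709.
So P* = -743/-1.91 = 390, and then Q* = 709 - 1.74·390 = 30.6.

P* ≈ 390, Q* ≈ 30.6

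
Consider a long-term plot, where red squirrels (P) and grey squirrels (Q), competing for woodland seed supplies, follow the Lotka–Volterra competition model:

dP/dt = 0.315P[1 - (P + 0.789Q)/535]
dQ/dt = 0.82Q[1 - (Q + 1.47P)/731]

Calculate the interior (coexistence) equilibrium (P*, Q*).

Setting both brackets to zero gives the nullclines P + 0.789Q = 535 and 1.47P + Q = 731.
Substituting Q = 731 - 1.47P into the first: P(1 - 0.789·1.47) = 535 - 0.789·731.
So P* = -41.8/-0.16 = 261, and then Q* = 731 - 1.47·261 = 347.

P* ≈ 261, Q* ≈ 347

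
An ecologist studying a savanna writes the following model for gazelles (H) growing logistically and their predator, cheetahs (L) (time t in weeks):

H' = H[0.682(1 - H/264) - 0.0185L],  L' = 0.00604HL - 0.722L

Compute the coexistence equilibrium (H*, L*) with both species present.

H* ≈ 120, L* ≈ 20.2

From dL/dt = 0 with L > 0: 0.00604H* = 0.722, so H* = 120.
Substitute into dH/dt = 0: 0.682(1 - 120/264) = 0.0185L*.
The bracket is 0.547, giving L* = 0.373/0.0185 = 20.2.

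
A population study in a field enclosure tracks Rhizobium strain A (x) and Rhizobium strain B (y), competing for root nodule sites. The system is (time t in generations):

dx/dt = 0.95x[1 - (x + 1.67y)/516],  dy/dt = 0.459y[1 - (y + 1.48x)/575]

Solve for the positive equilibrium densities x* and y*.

Setting both brackets to zero gives the nullclines x + 1.67y = 516 and 1.48x + y = 575.
Substituting y = 575 - 1.48x into the first: x(1 - 1.67·1.48) = 516 - 1.67·575.
So x* = -444/-1.47 = 302, and then y* = 575 - 1.48·302 = 128.

x* ≈ 302, y* ≈ 128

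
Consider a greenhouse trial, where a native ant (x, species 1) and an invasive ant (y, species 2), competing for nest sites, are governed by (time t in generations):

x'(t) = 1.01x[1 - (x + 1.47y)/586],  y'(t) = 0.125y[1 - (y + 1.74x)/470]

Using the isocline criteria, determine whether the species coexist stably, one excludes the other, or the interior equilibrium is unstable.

Compare the nullcline intercepts: K1/α12 = 586/1.47 = 399 < K2 = 470; K2/α21 = 470/1.74 = 270 < K1 = 586.
Since both are reversed, neither can invade when rare; the interior point is a saddle.

unstable coexistence (outcome depends on initial conditions)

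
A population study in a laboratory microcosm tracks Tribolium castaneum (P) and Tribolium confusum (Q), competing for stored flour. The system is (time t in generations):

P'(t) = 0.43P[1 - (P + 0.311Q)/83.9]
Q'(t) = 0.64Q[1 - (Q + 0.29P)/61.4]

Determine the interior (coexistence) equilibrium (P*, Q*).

Setting both brackets to zero gives the nullclines P + 0.311Q = 83.9 and 0.29P + Q = 61.4.
Substituting Q = 61.4 - 0.29P into the first: P(1 - 0.311·0.29) = 83.9 - 0.311·61.4.
So P* = 64.8/0.91 = 71.2, and then Q* = 61.4 - 0.29·71.2 = 40.7.

P* ≈ 71.2, Q* ≈ 40.7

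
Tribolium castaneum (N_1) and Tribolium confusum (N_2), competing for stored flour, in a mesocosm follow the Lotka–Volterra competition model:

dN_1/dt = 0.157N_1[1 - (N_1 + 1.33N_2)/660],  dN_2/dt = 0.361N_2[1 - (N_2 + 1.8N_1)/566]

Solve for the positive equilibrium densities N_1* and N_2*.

Setting both brackets to zero gives the nullclines N_1 + 1.33N_2 = 660 and 1.8N_1 + N_2 = 566.
Substituting N_2 = 566 - 1.8N_1 into the first: N_1(1 - 1.33·1.8) = 660 - 1.33·566.
So N_1* = -92.8/-1.39 = 66.6, and then N_2* = 566 - 1.8·66.6 = 446.

N_1* ≈ 66.6, N_2* ≈ 446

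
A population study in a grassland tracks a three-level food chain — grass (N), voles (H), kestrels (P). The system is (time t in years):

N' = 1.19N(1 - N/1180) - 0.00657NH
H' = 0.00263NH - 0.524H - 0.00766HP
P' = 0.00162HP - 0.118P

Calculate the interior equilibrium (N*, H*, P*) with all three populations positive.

N* ≈ 705, H* ≈ 72.8, P* ≈ 174

From dP/dt = 0: 0.00162H* = 0.118, so H* = 72.8.
From dN/dt = 0: 1.19(1 - N*/1180) = 0.00657·72.8, giving N* = 1180·(1 - 0.402) = 705.
From dH/dt = 0: 0.00263·705 - 0.524 = 0.00766P*, so P* = 1.33/0.00766 = 174.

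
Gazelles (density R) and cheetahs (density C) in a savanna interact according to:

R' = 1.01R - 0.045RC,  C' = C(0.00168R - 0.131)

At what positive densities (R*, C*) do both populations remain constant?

Set dC/dt = 0 with C > 0: 0.00168R - 0.131 = 0, so R* = 0.131/0.00168 = 78.
Set dR/dt = 0 with R > 0: 1.01 - 0.045C = 0, so C* = 1.01/0.045 = 22.4.

R* ≈ 78, C* ≈ 22.4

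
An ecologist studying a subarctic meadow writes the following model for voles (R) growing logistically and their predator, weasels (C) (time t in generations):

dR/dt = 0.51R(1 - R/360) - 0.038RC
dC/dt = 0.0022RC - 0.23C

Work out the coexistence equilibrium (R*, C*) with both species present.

From dC/dt = 0 with C > 0: 0.0022R* = 0.23, so R* = 105.
Substitute into dR/dt = 0: 0.51(1 - 105/360) = 0.038C*.
The bracket is 0.71, giving C* = 0.362/0.038 = 9.52.

R* ≈ 105, C* ≈ 9.52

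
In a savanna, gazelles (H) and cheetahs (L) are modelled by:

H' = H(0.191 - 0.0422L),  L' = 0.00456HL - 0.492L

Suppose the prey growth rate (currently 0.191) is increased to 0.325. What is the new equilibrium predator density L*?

At the interior fixed point, setting dH/dt = 0 with H > 0 fixes L* = (prey growth rate)/(HL coefficient) — independent of the other coefficients.
With the change, L* = 0.325/0.0422 = 7.7; it rises from 4.53.

L* ≈ 7.7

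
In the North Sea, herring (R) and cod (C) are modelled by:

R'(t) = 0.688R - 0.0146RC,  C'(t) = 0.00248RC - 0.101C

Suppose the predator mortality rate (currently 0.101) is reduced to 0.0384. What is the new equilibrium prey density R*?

At the interior fixed point, setting dC/dt = 0 with C > 0 fixes R* = (predator death rate)/(RC coefficient) — independent of the other coefficients.
With the change, R* = 0.0384/0.00248 = 15.5; it falls from 40.7.

R* ≈ 15.5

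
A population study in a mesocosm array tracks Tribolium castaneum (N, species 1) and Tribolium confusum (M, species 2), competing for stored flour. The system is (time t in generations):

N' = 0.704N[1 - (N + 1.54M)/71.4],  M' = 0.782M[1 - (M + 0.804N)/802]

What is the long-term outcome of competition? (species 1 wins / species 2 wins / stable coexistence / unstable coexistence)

Compare the nullcline intercepts: K1/α12 = 71.4/1.54 = 46.4 < K2 = 802; K2/α21 = 802/0.804 = 998 > K1 = 71.4.
Since the inequalities point opposite ways, species 2 can invade but species 1 cannot.

species 2 excludes species 1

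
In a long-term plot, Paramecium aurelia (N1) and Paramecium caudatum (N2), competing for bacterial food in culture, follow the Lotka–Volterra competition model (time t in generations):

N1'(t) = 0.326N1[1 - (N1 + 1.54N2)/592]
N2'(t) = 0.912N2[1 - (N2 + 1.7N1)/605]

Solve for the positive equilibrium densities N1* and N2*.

Setting both brackets to zero gives the nullclines N1 + 1.54N2 = 592 and 1.7N1 + N2 = 605.
Substituting N2 = 605 - 1.7N1 into the first: N1(1 - 1.54·1.7) = 592 - 1.54·605.
So N1* = -340/-1.62 = 210, and then N2* = 605 - 1.7·210 = 248.

N1* ≈ 210, N2* ≈ 248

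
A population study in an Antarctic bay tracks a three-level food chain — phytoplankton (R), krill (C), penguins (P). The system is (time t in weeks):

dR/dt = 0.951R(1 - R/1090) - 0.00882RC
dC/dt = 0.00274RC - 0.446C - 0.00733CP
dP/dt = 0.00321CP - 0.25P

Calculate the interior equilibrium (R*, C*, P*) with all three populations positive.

From dP/dt = 0: 0.00321C* = 0.25, so C* = 77.9.
From dR/dt = 0: 0.951(1 - R*/1090) = 0.00882·77.9, giving R* = 1090·(1 - 0.722) = 303.
From dC/dt = 0: 0.00274·303 - 0.446 = 0.00733P*, so P* = 0.383/0.00733 = 52.3.

R* ≈ 303, C* ≈ 77.9, P* ≈ 52.3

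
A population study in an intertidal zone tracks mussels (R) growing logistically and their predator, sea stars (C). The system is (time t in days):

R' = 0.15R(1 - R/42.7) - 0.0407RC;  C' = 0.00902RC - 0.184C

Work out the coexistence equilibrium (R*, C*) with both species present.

R* ≈ 20.4, C* ≈ 1.92

From dC/dt = 0 with C > 0: 0.00902R* = 0.184, so R* = 20.4.
Substitute into dR/dt = 0: 0.15(1 - 20.4/42.7) = 0.0407C*.
The bracket is 0.522, giving C* = 0.0783/0.0407 = 1.92.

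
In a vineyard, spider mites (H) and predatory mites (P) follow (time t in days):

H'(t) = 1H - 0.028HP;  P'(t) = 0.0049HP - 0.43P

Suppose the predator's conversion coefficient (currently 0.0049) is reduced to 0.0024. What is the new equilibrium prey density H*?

H* ≈ 179

At the interior fixed point, setting dP/dt = 0 with P > 0 fixes H* = (predator death rate)/(HP coefficient) — independent of the other coefficients.
With the change, H* = 0.43/0.0024 = 179; it rises from 87.8.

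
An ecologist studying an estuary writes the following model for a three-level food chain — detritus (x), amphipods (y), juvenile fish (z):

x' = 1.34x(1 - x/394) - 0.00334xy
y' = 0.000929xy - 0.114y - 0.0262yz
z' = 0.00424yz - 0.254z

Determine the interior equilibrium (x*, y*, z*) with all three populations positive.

From dz/dt = 0: 0.00424y* = 0.254, so y* = 59.9.
From dx/dt = 0: 1.34(1 - x*/394) = 0.00334·59.9, giving x* = 394·(1 - 0.149) = 335.
From dy/dt = 0: 0.000929·335 - 0.114 = 0.0262z*, so z* = 0.197/0.0262 = 7.53.

x* ≈ 335, y* ≈ 59.9, z* ≈ 7.53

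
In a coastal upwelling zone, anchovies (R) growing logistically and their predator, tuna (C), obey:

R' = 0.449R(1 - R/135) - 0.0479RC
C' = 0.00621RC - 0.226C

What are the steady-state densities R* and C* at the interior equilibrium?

From dC/dt = 0 with C > 0: 0.00621R* = 0.226, so R* = 36.4.
Substitute into dR/dt = 0: 0.449(1 - 36.4/135) = 0.0479C*.
The bracket is 0.73, giving C* = 0.328/0.0479 = 6.85.

R* ≈ 36.4, C* ≈ 6.85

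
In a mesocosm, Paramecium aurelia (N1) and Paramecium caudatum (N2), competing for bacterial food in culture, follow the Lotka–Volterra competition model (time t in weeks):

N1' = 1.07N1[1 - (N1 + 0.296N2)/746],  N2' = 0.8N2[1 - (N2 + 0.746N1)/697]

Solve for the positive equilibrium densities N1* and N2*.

Setting both brackets to zero gives the nullclines N1 + 0.296N2 = 746 and 0.746N1 + N2 = 697.
Substituting N2 = 697 - 0.746N1 into the first: N1(1 - 0.296·0.746) = 746 - 0.296·697.
So N1* = 540/0.779 = 693, and then N2* = 697 - 0.746·693 = 180.

N1* ≈ 693, N2* ≈ 180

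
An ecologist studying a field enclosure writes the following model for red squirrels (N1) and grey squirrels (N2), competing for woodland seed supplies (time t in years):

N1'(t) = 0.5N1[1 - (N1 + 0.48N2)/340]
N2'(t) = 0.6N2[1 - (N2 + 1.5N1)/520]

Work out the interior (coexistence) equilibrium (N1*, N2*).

Setting both brackets to zero gives the nullclines N1 + 0.48N2 = 340 and 1.5N1 + N2 = 520.
Substituting N2 = 520 - 1.5N1 into the first: N1(1 - 0.48·1.5) = 340 - 0.48·520.
So N1* = 90.4/0.28 = 323, and then N2* = 520 - 1.5·323 = 35.7.

N1* ≈ 323, N2* ≈ 35.7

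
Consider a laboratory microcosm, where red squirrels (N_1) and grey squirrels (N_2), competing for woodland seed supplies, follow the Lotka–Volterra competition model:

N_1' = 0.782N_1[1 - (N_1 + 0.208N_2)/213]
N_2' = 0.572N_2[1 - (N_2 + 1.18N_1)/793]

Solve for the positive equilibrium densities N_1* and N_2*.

Setting both brackets to zero gives the nullclines N_1 + 0.208N_2 = 213 and 1.18N_1 + N_2 = 793.
Substituting N_2 = 793 - 1.18N_1 into the first: N_1(1 - 0.208·1.18) = 213 - 0.208·793.
So N_1* = 48.1/0.755 = 63.7, and then N_2* = 793 - 1.18·63.7 = 718.

N_1* ≈ 63.7, N_2* ≈ 718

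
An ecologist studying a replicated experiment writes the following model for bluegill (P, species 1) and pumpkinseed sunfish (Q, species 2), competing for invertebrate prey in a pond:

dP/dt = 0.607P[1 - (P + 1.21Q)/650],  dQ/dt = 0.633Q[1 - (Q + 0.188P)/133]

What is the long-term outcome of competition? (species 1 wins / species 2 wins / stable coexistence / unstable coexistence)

stable coexistence

Compare the nullcline intercepts: K1/α12 = 650/1.21 = 537 > K2 = 133; K2/α21 = 133/0.188 = 707 > K1 = 650.
Since both inequalities hold, each species can invade when rare, so the interior equilibrium is stable.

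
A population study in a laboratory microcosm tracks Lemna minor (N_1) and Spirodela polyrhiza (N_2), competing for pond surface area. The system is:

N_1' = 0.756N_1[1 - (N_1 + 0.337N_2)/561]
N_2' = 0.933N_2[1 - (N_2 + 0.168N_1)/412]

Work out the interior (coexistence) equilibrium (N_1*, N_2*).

Setting both brackets to zero gives the nullclines N_1 + 0.337N_2 = 561 and 0.168N_1 + N_2 = 412.
Substituting N_2 = 412 - 0.168N_1 into the first: N_1(1 - 0.337·0.168) = 561 - 0.337·412.
So N_1* = 422/0.943 = 447, and then N_2* = 412 - 0.168·447 = 337.

N_1* ≈ 447, N_2* ≈ 337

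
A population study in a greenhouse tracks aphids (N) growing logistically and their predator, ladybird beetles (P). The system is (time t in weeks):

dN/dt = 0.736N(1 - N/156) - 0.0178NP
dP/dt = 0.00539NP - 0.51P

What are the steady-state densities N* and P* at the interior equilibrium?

N* ≈ 94.6, P* ≈ 16.3

From dP/dt = 0 with P > 0: 0.00539N* = 0.51, so N* = 94.6.
Substitute into dN/dt = 0: 0.736(1 - 94.6/156) = 0.0178P*.
The bracket is 0.393, giving P* = 0.29/0.0178 = 16.3.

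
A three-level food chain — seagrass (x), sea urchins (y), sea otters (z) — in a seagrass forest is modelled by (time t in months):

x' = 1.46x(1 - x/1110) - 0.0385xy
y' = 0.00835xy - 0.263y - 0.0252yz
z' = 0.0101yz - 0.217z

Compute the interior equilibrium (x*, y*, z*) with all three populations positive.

From dz/dt = 0: 0.0101y* = 0.217, so y* = 21.5.
From dx/dt = 0: 1.46(1 - x*/1110) = 0.0385·21.5, giving x* = 1110·(1 - 0.567) = 481.
From dy/dt = 0: 0.00835·481 - 0.263 = 0.0252z*, so z* = 3.75/0.0252 = 149.

x* ≈ 481, y* ≈ 21.5, z* ≈ 149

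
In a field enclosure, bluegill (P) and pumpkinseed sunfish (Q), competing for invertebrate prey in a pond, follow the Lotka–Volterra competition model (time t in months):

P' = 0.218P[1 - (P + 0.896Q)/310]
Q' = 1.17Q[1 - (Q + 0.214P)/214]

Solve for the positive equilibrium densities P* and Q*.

P* ≈ 146, Q* ≈ 183

Setting both brackets to zero gives the nullclines P + 0.896Q = 310 and 0.214P + Q = 214.
Substituting Q = 214 - 0.214P into the first: P(1 - 0.896·0.214) = 310 - 0.896·214.
So P* = 118/0.808 = 146, and then Q* = 214 - 0.214·146 = 183.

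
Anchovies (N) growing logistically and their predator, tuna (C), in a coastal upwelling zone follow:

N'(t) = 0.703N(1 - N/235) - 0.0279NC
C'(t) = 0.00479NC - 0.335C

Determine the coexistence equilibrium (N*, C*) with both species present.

From dC/dt = 0 with C > 0: 0.00479N* = 0.335, so N* = 69.9.
Substitute into dN/dt = 0: 0.703(1 - 69.9/235) = 0.0279C*.
The bracket is 0.702, giving C* = 0.494/0.0279 = 17.7.

N* ≈ 69.9, C* ≈ 17.7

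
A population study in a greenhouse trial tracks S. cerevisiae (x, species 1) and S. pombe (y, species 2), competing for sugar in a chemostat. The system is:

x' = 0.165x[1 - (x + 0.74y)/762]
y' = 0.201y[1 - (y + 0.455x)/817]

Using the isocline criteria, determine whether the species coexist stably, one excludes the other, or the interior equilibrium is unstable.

stable coexistence

Compare the nullcline intercepts: K1/α12 = 762/0.74 = 1030 > K2 = 817; K2/α21 = 817/0.455 = 1800 > K1 = 762.
Since both inequalities hold, each species can invade when rare, so the interior equilibrium is stable.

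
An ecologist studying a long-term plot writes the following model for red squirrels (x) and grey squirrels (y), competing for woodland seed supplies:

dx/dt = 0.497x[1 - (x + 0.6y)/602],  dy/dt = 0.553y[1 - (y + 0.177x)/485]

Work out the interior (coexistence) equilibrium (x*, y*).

Setting both brackets to zero gives the nullclines x + 0.6y = 602 and 0.177x + y = 485.
Substituting y = 485 - 0.177x into the first: x(1 - 0.6·0.177) = 602 - 0.6·485.
So x* = 311/0.894 = 348, and then y* = 485 - 0.177·348 = 423.

x* ≈ 348, y* ≈ 423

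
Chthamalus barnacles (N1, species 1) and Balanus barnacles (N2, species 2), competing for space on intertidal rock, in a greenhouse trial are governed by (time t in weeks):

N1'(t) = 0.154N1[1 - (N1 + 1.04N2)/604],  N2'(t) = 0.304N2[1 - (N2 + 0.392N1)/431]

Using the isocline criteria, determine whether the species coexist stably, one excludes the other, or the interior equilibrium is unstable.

stable coexistence

Compare the nullcline intercepts: K1/α12 = 604/1.04 = 581 > K2 = 431; K2/α21 = 431/0.392 = 1100 > K1 = 604.
Since both inequalities hold, each species can invade when rare, so the interior equilibrium is stable.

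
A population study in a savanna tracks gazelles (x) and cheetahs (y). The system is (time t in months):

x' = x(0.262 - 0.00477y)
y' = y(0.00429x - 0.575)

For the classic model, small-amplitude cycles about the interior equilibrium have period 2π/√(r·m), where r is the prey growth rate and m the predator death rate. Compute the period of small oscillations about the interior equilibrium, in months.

Here r = 0.262 and m = 0.575, so r·m = 0.151.
ω = √0.151 = 0.388 per month, hence T = 2π/ω ≈ 16.2 months.

T ≈ 16.2 months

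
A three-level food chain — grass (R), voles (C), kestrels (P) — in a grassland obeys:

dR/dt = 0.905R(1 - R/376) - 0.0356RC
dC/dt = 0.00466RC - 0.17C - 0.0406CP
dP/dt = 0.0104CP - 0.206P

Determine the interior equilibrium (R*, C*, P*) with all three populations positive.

R* ≈ 83, C* ≈ 19.8, P* ≈ 5.34

From dP/dt = 0: 0.0104C* = 0.206, so C* = 19.8.
From dR/dt = 0: 0.905(1 - R*/376) = 0.0356·19.8, giving R* = 376·(1 - 0.779) = 83.
From dC/dt = 0: 0.00466·83 - 0.17 = 0.0406P*, so P* = 0.217/0.0406 = 5.34.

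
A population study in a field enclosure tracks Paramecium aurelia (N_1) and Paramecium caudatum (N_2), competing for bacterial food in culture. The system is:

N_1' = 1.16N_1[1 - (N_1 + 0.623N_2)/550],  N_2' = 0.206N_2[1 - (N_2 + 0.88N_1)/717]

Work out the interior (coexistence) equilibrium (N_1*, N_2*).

N_1* ≈ 229, N_2* ≈ 516

Setting both brackets to zero gives the nullclines N_1 + 0.623N_2 = 550 and 0.88N_1 + N_2 = 717.
Substituting N_2 = 717 - 0.88N_1 into the first: N_1(1 - 0.623·0.88) = 550 - 0.623·717.
So N_1* = 103/0.452 = 229, and then N_2* = 717 - 0.88·229 = 516.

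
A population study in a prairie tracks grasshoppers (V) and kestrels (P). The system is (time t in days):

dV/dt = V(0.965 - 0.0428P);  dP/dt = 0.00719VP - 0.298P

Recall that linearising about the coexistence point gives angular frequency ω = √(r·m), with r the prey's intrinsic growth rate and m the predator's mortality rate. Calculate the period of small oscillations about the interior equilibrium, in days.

Here r = 0.965 and m = 0.298, so r·m = 0.288.
ω = √0.288 = 0.536 per day, hence T = 2π/ω ≈ 11.7 days.

T ≈ 11.7 days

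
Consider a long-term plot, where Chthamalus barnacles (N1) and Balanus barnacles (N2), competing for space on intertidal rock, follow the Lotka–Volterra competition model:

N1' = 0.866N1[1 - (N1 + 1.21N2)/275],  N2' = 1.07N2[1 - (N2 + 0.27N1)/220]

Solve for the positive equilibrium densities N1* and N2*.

Setting both brackets to zero gives the nullclines N1 + 1.21N2 = 275 and 0.27N1 + N2 = 220.
Substituting N2 = 220 - 0.27N1 into the first: N1(1 - 1.21·0.27) = 275 - 1.21·220.
So N1* = 8.8/0.673 = 13.1, and then N2* = 220 - 0.27·13.1 = 216.

N1* ≈ 13.1, N2* ≈ 216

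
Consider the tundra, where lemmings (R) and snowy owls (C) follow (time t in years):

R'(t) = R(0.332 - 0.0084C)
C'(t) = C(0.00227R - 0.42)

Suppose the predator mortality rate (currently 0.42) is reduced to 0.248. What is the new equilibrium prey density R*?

At the interior fixed point, setting dC/dt = 0 with C > 0 fixes R* = (predator death rate)/(RC coefficient) — independent of the other coefficients.
With the change, R* = 0.248/0.00227 = 109; it falls from 185.

R* ≈ 109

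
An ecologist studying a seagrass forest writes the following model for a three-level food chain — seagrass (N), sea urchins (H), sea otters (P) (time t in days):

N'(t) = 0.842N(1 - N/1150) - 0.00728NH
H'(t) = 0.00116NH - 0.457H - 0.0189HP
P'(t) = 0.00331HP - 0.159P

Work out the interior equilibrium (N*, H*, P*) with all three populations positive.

N* ≈ 672, H* ≈ 48, P* ≈ 17.1

From dP/dt = 0: 0.00331H* = 0.159, so H* = 48.
From dN/dt = 0: 0.842(1 - N*/1150) = 0.00728·48, giving N* = 1150·(1 - 0.415) = 672.
From dH/dt = 0: 0.00116·672 - 0.457 = 0.0189P*, so P* = 0.323/0.0189 = 17.1.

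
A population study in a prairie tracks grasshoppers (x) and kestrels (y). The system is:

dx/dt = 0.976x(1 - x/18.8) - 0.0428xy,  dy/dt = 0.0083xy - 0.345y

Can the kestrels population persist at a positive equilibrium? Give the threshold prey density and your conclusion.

The predator equation gives dy/dt > 0 only when x > 0.345/0.0083 = 41.6.
Without the predator, x → K = 18.8. Since 18.8 < 41.6, the predator cannot invade.

Threshold x = 41.6; K < 41.6, so no, the predator goes extinct.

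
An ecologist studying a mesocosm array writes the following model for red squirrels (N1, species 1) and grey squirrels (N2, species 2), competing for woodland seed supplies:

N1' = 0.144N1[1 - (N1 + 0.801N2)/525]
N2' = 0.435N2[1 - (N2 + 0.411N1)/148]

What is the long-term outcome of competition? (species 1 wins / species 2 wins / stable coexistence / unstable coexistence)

Compare the nullcline intercepts: K1/α12 = 525/0.801 = 655 > K2 = 148; K2/α21 = 148/0.411 = 360 < K1 = 525.
Since the inequalities point opposite ways, species 1 can invade but species 2 cannot.

species 1 excludes species 2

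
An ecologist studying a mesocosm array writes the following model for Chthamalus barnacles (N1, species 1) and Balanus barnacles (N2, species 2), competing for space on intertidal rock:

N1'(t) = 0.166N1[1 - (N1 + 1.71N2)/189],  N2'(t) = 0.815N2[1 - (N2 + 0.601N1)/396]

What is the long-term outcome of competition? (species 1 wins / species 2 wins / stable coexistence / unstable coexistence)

Compare the nullcline intercepts: K1/α12 = 189/1.71 = 111 < K2 = 396; K2/α21 = 396/0.601 = 659 > K1 = 189.
Since the inequalities point opposite ways, species 2 can invade but species 1 cannot.

species 2 excludes species 1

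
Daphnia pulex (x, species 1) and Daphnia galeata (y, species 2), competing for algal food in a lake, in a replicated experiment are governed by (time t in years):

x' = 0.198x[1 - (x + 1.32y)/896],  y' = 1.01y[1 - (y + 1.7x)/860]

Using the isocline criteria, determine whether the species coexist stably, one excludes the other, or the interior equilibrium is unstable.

unstable coexistence (outcome depends on initial conditions)

Compare the nullcline intercepts: K1/α12 = 896/1.32 = 679 < K2 = 860; K2/α21 = 860/1.7 = 506 < K1 = 896.
Since both are reversed, neither can invade when rare; the interior point is a saddle.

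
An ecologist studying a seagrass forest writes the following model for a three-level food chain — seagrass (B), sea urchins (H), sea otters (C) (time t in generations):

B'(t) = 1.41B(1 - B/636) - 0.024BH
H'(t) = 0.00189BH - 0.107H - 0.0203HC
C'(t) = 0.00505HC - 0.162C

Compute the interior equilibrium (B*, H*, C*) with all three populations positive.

From dC/dt = 0: 0.00505H* = 0.162, so H* = 32.1.
From dB/dt = 0: 1.41(1 - B*/636) = 0.024·32.1, giving B* = 636·(1 - 0.546) = 289.
From dH/dt = 0: 0.00189·289 - 0.107 = 0.0203C*, so C* = 0.439/0.0203 = 21.6.

B* ≈ 289, H* ≈ 32.1, C* ≈ 21.6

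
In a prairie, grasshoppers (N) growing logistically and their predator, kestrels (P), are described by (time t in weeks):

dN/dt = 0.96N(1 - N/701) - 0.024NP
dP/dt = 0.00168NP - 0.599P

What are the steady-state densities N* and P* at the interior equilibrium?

N* ≈ 357, P* ≈ 19.7

From dP/dt = 0 with P > 0: 0.00168N* = 0.599, so N* = 357.
Substitute into dN/dt = 0: 0.96(1 - 357/701) = 0.024P*.
The bracket is 0.491, giving P* = 0.472/0.024 = 19.7.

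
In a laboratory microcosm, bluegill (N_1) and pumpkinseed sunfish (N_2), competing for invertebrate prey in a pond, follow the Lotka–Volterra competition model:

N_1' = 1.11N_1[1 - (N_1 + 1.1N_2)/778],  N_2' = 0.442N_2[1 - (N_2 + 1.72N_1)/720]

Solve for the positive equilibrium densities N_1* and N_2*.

N_1* ≈ 15.7, N_2* ≈ 693

Setting both brackets to zero gives the nullclines N_1 + 1.1N_2 = 778 and 1.72N_1 + N_2 = 720.
Substituting N_2 = 720 - 1.72N_1 into the first: N_1(1 - 1.1·1.72) = 778 - 1.1·720.
So N_1* = -14/-0.892 = 15.7, and then N_2* = 720 - 1.72·15.7 = 693.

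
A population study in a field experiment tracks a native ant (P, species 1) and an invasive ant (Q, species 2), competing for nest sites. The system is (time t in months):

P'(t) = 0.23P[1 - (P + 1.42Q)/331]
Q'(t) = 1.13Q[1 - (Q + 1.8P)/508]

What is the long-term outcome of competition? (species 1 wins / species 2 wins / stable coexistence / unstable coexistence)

Compare the nullcline intercepts: K1/α12 = 331/1.42 = 233 < K2 = 508; K2/α21 = 508/1.8 = 282 < K1 = 331.
Since both are reversed, neither can invade when rare; the interior point is a saddle.

unstable coexistence (outcome depends on initial conditions)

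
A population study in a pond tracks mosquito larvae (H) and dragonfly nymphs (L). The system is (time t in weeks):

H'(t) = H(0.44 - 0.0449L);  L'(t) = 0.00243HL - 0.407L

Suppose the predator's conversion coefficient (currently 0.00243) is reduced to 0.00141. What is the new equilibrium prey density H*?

At the interior fixed point, setting dL/dt = 0 with L > 0 fixes H* = (predator death rate)/(HL coefficient) — independent of the other coefficients.
With the change, H* = 0.407/0.00141 = 289; it rises from 167.

H* ≈ 289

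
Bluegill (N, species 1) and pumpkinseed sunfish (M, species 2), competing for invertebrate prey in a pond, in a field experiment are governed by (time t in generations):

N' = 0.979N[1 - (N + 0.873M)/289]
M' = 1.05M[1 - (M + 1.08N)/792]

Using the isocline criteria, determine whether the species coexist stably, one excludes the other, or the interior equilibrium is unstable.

species 2 excludes species 1

Compare the nullcline intercepts: K1/α12 = 289/0.873 = 331 < K2 = 792; K2/α21 = 792/1.08 = 733 > K1 = 289.
Since the inequalities point opposite ways, species 2 can invade but species 1 cannot.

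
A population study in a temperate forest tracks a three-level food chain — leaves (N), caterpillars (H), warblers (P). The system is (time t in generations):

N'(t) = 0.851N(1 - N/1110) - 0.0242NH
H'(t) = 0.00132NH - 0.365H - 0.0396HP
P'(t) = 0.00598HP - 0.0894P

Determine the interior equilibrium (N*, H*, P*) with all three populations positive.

N* ≈ 638, H* ≈ 14.9, P* ≈ 12.1

From dP/dt = 0: 0.00598H* = 0.0894, so H* = 14.9.
From dN/dt = 0: 0.851(1 - N*/1110) = 0.0242·14.9, giving N* = 1110·(1 - 0.425) = 638.
From dH/dt = 0: 0.00132·638 - 0.365 = 0.0396P*, so P* = 0.477/0.0396 = 12.1.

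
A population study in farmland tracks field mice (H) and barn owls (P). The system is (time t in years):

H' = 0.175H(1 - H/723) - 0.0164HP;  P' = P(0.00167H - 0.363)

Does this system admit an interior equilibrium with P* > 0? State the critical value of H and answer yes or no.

Threshold H = 217; K > 217, so yes, the predator persists.

The predator equation gives dP/dt > 0 only when H > 0.363/0.00167 = 217.
Without the predator, H → K = 723. Since 723 > 217, the predator can invade and persist.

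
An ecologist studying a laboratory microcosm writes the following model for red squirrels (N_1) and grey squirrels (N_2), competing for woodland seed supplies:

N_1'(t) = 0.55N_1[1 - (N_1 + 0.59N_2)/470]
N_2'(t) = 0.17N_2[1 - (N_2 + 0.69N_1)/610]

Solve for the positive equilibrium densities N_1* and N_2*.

Setting both brackets to zero gives the nullclines N_1 + 0.59N_2 = 470 and 0.69N_1 + N_2 = 610.
Substituting N_2 = 610 - 0.69N_1 into the first: N_1(1 - 0.59·0.69) = 470 - 0.59·610.
So N_1* = 110/0.593 = 186, and then N_2* = 610 - 0.69·186 = 482.

N_1* ≈ 186, N_2* ≈ 482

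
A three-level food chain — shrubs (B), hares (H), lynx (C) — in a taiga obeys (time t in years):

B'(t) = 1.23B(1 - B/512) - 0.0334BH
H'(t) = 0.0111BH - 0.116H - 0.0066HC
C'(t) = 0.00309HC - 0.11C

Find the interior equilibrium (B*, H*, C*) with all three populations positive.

From dC/dt = 0: 0.00309H* = 0.11, so H* = 35.6.
From dB/dt = 0: 1.23(1 - B*/512) = 0.0334·35.6, giving B* = 512·(1 - 0.967) = 17.1.
From dH/dt = 0: 0.0111·17.1 - 0.116 = 0.0066C*, so C* = 0.0735/0.0066 = 11.1.

B* ≈ 17.1, H* ≈ 35.6, C* ≈ 11.1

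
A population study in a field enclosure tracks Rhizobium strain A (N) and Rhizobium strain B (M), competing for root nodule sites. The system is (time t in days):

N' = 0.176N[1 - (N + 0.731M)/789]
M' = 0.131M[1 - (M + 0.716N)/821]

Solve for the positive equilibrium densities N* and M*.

Setting both brackets to zero gives the nullclines N + 0.731M = 789 and 0.716N + M = 821.
Substituting M = 821 - 0.716N into the first: N(1 - 0.731·0.716) = 789 - 0.731·821.
So N* = 189/0.477 = 396, and then M* = 821 - 0.716·396 = 537.

N* ≈ 396, M* ≈ 537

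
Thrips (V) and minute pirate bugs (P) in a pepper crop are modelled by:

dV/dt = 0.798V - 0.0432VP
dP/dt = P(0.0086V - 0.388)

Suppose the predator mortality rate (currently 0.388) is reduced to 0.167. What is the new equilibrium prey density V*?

At the interior fixed point, setting dP/dt = 0 with P > 0 fixes V* = (predator death rate)/(VP coefficient) — independent of the other coefficients.
With the change, V* = 0.167/0.0086 = 19.4; it falls from 45.1.

V* ≈ 19.4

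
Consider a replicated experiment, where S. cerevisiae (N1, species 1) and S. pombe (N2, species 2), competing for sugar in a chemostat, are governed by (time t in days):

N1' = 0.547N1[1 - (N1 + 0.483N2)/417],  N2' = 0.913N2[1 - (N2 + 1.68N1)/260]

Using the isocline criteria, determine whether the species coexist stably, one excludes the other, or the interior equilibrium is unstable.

Compare the nullcline intercepts: K1/α12 = 417/0.483 = 863 > K2 = 260; K2/α21 = 260/1.68 = 155 < K1 = 417.
Since the inequalities point opposite ways, species 1 can invade but species 2 cannot.

species 1 excludes species 2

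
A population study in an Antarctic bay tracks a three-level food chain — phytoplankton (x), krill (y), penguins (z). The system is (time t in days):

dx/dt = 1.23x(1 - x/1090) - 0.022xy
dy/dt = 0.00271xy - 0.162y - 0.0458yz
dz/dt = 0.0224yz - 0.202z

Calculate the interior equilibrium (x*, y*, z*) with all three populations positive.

From dz/dt = 0: 0.0224y* = 0.202, so y* = 9.02.
From dx/dt = 0: 1.23(1 - x*/1090) = 0.022·9.02, giving x* = 1090·(1 - 0.161) = 914.
From dy/dt = 0: 0.00271·914 - 0.162 = 0.0458z*, so z* = 2.32/0.0458 = 50.6.

x* ≈ 914, y* ≈ 9.02, z* ≈ 50.6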